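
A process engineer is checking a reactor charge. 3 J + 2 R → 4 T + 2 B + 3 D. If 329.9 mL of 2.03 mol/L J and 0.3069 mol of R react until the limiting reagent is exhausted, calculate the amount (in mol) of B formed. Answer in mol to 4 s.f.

n(J) = 2.03 × 329.9/1000 = 0.6697 mol
n(R) = 0.3069 mol
n/ν for J = 0.6697/3 = 0.2232
n/ν for R = 0.3069/2 = 0.1535
Smallest n/ν is R → limiting reagent.
n(B) = (2/2) × 0.3069 = 0.3069 mol

0.3069 mol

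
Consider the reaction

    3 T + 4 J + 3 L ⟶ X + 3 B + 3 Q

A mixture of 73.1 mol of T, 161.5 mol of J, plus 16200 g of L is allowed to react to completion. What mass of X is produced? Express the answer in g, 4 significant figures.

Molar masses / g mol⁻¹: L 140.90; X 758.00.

18470 g

n(T) = 73.10 mol
n(J) = 161.5 mol
n(L) = 16200 / 140.90 = 115.0 mol
n/ν → T: 24.37, J: 40.38, L: 38.33; T is limiting.
n(X) = (1/3) × 73.10 = 24.37 mol
mass = 24.37 × 758.00 = 18470 g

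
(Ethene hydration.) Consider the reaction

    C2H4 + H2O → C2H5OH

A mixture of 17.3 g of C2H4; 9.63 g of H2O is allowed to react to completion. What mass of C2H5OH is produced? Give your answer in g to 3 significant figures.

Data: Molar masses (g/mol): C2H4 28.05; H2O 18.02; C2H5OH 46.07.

24.6 g

n(C2H4) = 17.30 / 28.05 = 0.6168 mol
n(H2O) = 9.630 / 18.02 = 0.5344 mol
n/ν for C2H4 = 0.6168/1 = 0.6168
n/ν for H2O = 0.5344/1 = 0.5344
Smallest n/ν is H2O → limiting reagent.
n(C2H5OH) = (1/1) × 0.5344 = 0.5344 mol
mass = 0.5344 × 46.07 = 24.62 g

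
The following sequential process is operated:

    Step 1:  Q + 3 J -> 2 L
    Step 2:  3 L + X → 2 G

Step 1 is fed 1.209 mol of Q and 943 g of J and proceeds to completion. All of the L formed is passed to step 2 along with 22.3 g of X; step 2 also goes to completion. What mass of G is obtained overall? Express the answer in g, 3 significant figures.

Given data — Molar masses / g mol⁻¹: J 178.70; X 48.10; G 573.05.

Step 1:
n(Q) = 1.209 mol
n(J) = 943.0 / 178.70 = 5.277 mol
n/ν for Q = 1.209/1 = 1.209
n/ν for J = 5.277/3 = 1.759
Smallest n/ν is Q → limiting reagent.
n(L) produced = (2/1) × 1.209 = 2.418 mol
Step 2:
n(L) available = 2.418 mol
n(X) = 22.30 / 48.10 = 0.4636 mol
n/ν for L = 2.418/3 = 0.8060
n/ν for X = 0.4636/1 = 0.4636
Smallest n/ν is X → limiting reagent.
n(G) = (2/1) × 0.4636 = 0.9272 mol
mass = 0.9272 × 573.05 = 531.3 g

531 g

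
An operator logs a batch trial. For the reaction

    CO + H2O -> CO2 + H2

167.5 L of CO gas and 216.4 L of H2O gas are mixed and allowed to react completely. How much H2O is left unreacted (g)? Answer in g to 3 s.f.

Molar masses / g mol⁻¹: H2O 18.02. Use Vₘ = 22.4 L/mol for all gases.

39.3 g

n(CO) = 167.5 / 22.4 = 7.478 mol
n(H2O) = 216.4 / 22.4 = 9.661 mol
n/ν for CO = 7.478/1 = 7.478
n/ν for H2O = 9.661/1 = 9.661
Smallest n/ν is CO → limiting reagent.
H2O consumed = (1/1) × 7.478 = 7.478 mol
H2O remaining = 9.661 − 7.478 = 2.183 mol
mass = 2.183 × 18.02 = 39.34 g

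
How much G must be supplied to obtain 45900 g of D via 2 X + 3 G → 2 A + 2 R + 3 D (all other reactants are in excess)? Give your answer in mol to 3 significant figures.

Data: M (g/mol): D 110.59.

n(D) = 45900 / 110.59 = 415.0 mol
n(G) = (3/3) × 415.0 = 415.0 mol

415 mol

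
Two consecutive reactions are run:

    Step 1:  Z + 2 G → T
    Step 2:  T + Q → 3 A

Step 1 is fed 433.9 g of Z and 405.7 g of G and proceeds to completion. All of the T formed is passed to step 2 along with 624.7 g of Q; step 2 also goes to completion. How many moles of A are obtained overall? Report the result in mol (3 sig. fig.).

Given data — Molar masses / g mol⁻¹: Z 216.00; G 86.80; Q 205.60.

6.03 mol

Step 1:
n(Z) = 433.9 / 216.00 = 2.009 mol
n(G) = 405.7 / 86.80 = 4.674 mol
n/ν for Z = 2.009/1 = 2.009
n/ν for G = 4.674/2 = 2.337
Smallest n/ν is Z → limiting reagent.
n(T) produced = (1/1) × 2.009 = 2.009 mol
Step 2:
n(T) available = 2.009 mol
n(Q) = 624.7 / 205.60 = 3.038 mol
n/ν for T = 2.009/1 = 2.009
n/ν for Q = 3.038/1 = 3.038
Smallest n/ν is T → limiting reagent.
n(A) = (3/1) × 2.009 = 6.027 mol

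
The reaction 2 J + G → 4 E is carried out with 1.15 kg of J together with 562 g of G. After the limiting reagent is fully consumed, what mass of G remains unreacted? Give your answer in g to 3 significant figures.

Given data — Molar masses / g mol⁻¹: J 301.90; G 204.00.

173 g

n(J) = 1.150×1000 / 301.90 = 3.809 mol
n(G) = 562.0 / 204.00 = 2.755 mol
n/ν for J = 3.809/2 = 1.905
n/ν for G = 2.755/1 = 2.755
Smallest n/ν is J → limiting reagent.
G consumed = (1/2) × 3.809 = 1.905 mol
G remaining = 2.755 − 1.905 = 0.8500 mol
mass = 0.8500 × 204.00 = 173.4 g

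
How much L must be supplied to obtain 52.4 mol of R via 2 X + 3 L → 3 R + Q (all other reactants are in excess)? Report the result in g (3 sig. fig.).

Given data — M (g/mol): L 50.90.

n(R) = 52.40 mol
n(L) = (3/3) × 52.40 = 52.40 mol
mass = 52.40 × 50.90 = 2667 g

2670 g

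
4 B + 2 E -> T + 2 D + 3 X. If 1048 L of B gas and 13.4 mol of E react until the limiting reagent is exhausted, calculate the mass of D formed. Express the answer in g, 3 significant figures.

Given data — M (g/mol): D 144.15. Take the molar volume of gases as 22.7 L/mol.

1930 g

n(B) = 1048 / 22.7 = 46.17 mol
n(E) = 13.40 mol
n/ν for B = 46.17/4 = 11.54
n/ν for E = 13.40/2 = 6.700
Smallest n/ν is E → limiting reagent.
n(D) = (2/2) × 13.40 = 13.40 mol
mass = 13.40 × 144.15 = 1932 g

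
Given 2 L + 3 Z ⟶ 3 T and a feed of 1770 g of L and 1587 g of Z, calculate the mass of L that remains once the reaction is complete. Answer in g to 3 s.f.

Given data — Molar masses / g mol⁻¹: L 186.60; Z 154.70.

494 g

n(L) = 1770 / 186.60 = 9.486 mol
n(Z) = 1587 / 154.70 = 10.26 mol
n/ν for L = 9.486/2 = 4.743
n/ν for Z = 10.26/3 = 3.420
Smallest n/ν is Z → limiting reagent.
L consumed = (2/3) × 10.26 = 6.840 mol
L remaining = 9.486 − 6.840 = 2.646 mol
mass = 2.646 × 186.60 = 493.7 g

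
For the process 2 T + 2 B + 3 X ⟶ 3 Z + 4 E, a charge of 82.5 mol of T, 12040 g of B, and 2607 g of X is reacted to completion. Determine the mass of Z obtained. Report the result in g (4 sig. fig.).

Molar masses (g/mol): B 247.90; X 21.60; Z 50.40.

n(T) = 82.50 mol
n(B) = 12040 / 247.90 = 48.57 mol
n(X) = 2607 / 21.60 = 120.7 mol
n/ν for T = 82.50/2 = 41.25
n/ν for B = 48.57/2 = 24.29
n/ν for X = 120.7/3 = 40.23
Smallest n/ν is B → limiting reagent.
n(Z) = (3/2) × 48.57 = 72.86 mol
mass = 72.86 × 50.40 = 3672 g

3672 g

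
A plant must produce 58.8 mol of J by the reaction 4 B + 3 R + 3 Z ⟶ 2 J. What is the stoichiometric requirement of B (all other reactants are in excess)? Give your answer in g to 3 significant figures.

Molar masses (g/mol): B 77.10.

n(J) = 58.80 mol
n(B) = (4/2) × 58.80 = 117.6 mol
mass = 117.6 × 77.10 = 9067 g

9070 g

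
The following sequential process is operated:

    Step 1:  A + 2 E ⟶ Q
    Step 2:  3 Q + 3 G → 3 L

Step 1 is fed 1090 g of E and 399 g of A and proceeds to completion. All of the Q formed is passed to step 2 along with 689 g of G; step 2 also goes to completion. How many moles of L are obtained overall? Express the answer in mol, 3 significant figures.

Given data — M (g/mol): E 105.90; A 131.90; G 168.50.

Step 1:
n(E) = 1090 / 105.90 = 10.29 mol
n(A) = 399.0 / 131.90 = 3.025 mol
n/ν for E = 10.29/2 = 5.145
n/ν for A = 3.025/1 = 3.025
Smallest n/ν is A → limiting reagent.
n(Q) produced = (1/1) × 3.025 = 3.025 mol
Step 2:
n(Q) available = 3.025 mol
n(G) = 689.0 / 168.50 = 4.089 mol
n/ν for Q = 3.025/3 = 1.008
n/ν for G = 4.089/3 = 1.363
Smallest n/ν is Q → limiting reagent.
n(L) = (3/3) × 3.025 = 3.025 mol

3.03 mol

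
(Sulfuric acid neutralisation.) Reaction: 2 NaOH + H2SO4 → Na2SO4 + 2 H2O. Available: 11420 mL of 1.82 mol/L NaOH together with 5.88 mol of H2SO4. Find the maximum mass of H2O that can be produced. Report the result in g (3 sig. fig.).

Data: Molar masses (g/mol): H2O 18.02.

212 g

n(NaOH) = 1.82 × 11420/1000 = 20.78 mol
n(H2SO4) = 5.880 mol
n/ν for NaOH = 20.78/2 = 10.39
n/ν for H2SO4 = 5.880/1 = 5.880
Smallest n/ν is H2SO4 → limiting reagent.
n(H2O) = (2/1) × 5.880 = 11.76 mol
mass = 11.76 × 18.02 = 211.9 g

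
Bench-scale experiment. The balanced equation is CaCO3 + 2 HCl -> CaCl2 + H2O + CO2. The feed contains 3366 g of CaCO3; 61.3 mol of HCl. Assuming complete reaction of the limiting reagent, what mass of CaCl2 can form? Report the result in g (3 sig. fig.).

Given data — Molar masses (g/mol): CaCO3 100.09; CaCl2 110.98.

3400 g

n(CaCO3) = 3366 / 100.09 = 33.63 mol
n(HCl) = 61.30 mol
n/ν → CaCO3: 33.63, HCl: 30.65; HCl is limiting.
n(CaCl2) = (1/2) × 61.30 = 30.65 mol
mass = 30.65 × 110.98 = 3402 g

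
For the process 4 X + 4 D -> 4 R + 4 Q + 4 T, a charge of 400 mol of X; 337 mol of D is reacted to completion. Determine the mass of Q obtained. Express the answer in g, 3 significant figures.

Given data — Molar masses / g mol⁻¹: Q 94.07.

31700 g

n(X) = 400.0 mol
n(D) = 337.0 mol
n/ν → X: 100.0, D: 84.25; D is limiting.
n(Q) = (4/4) × 337.0 = 337.0 mol
mass = 337.0 × 94.07 = 31700 g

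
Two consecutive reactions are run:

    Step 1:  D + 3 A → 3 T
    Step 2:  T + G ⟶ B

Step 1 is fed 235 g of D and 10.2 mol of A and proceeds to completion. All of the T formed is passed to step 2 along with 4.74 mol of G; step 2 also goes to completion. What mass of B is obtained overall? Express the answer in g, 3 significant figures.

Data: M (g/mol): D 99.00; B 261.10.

Step 1:
n(D) = 235.0 / 99.00 = 2.374 mol
n(A) = 10.20 mol
n/ν for D = 2.374/1 = 2.374
n/ν for A = 10.20/3 = 3.400
Smallest n/ν is D → limiting reagent.
n(T) produced = (3/1) × 2.374 = 7.122 mol
Step 2:
n(T) available = 7.122 mol
n(G) = 4.740 mol
n/ν for T = 7.122/1 = 7.122
n/ν for G = 4.740/1 = 4.740
Smallest n/ν is G → limiting reagent.
n(B) = (1/1) × 4.740 = 4.740 mol
mass = 4.740 × 261.10 = 1238 g

1240 g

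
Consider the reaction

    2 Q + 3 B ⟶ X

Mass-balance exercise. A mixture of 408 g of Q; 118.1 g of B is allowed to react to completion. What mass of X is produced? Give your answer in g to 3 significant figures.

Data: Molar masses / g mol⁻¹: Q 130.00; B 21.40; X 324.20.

n(Q) = 408.0 / 130.00 = 3.138 mol
n(B) = 118.1 / 21.40 = 5.519 mol
n/ν → Q: 1.569, B: 1.840; Q is limiting.
n(X) = (1/2) × 3.138 = 1.569 mol
mass = 1.569 × 324.20 = 508.7 g

509 g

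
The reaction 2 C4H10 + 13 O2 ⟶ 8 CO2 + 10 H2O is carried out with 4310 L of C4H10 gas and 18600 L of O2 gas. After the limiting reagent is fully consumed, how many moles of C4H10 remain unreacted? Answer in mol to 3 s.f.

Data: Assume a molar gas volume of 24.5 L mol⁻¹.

n(C4H10) = 4310 / 24.5 = 175.9 mol
n(O2) = 18600 / 24.5 = 759.2 mol
n/ν for C4H10 = 175.9/2 = 87.95
n/ν for O2 = 759.2/13 = 58.40
Smallest n/ν is O2 → limiting reagent.
C4H10 consumed = (2/13) × 759.2 = 116.8 mol
C4H10 remaining = 175.9 − 116.8 = 59.10 mol

59.1 mol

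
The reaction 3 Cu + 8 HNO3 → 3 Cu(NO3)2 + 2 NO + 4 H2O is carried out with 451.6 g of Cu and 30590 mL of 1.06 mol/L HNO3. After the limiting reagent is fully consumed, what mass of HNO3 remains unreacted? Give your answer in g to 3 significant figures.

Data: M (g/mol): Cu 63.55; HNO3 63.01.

849 g

n(Cu) = 451.6 / 63.55 = 7.106 mol
n(HNO3) = 1.06 × 30590/1000 = 32.43 mol
n/ν → Cu: 2.369, HNO3: 4.054; Cu is limiting.
HNO3 consumed = (8/3) × 7.106 = 18.95 mol
HNO3 remaining = 32.43 − 18.95 = 13.48 mol
mass = 13.48 × 63.01 = 849.4 g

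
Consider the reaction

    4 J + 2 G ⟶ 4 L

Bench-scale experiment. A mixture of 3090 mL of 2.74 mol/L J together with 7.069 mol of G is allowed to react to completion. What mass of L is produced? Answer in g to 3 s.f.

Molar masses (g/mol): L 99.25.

840 g

n(J) = 2.74 × 3090/1000 = 8.467 mol
n(G) = 7.069 mol
n/ν for J = 8.467/4 = 2.117
n/ν for G = 7.069/2 = 3.535
Smallest n/ν is J → limiting reagent.
n(L) = (4/4) × 8.467 = 8.467 mol
mass = 8.467 × 99.25 = 840.3 g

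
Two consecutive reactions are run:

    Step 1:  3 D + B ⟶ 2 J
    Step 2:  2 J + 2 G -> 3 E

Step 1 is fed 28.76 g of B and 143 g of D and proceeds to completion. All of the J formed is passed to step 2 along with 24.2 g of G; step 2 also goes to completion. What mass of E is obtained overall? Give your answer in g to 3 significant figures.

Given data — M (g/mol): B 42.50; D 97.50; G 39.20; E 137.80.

Step 1:
n(B) = 28.76 / 42.50 = 0.6767 mol
n(D) = 143.0 / 97.50 = 1.467 mol
n/ν for B = 0.6767/1 = 0.6767
n/ν for D = 1.467/3 = 0.4890
Smallest n/ν is D → limiting reagent.
n(J) produced = (2/3) × 1.467 = 0.9780 mol
Step 2:
n(J) available = 0.9780 mol
n(G) = 24.20 / 39.20 = 0.6173 mol
n/ν for J = 0.9780/2 = 0.4890
n/ν for G = 0.6173/2 = 0.3087
Smallest n/ν is G → limiting reagent.
n(E) = (3/2) × 0.6173 = 0.9260 mol
mass = 0.9260 × 137.80 = 127.6 g

128 g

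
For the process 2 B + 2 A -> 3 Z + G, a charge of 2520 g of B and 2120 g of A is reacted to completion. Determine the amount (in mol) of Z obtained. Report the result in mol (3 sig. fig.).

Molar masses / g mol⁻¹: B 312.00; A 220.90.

12.1 mol

n(B) = 2520 / 312.00 = 8.077 mol
n(A) = 2120 / 220.90 = 9.597 mol
n/ν for B = 8.077/2 = 4.039
n/ν for A = 9.597/2 = 4.799
Smallest n/ν is B → limiting reagent.
n(Z) = (3/2) × 8.077 = 12.12 mol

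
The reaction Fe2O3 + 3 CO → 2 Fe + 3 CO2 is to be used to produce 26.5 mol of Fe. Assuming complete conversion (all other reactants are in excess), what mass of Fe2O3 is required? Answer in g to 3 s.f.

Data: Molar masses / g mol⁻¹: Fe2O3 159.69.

2120 g

n(Fe) = 26.50 mol
n(Fe2O3) = (1/2) × 26.50 = 13.25 mol
mass = 13.25 × 159.69 = 2116 g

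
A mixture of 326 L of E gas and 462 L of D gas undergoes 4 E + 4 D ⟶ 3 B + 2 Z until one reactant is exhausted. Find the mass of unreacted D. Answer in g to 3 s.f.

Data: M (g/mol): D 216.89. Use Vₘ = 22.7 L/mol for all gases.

1300 g

n(E) = 326.0 / 22.7 = 14.36 mol
n(D) = 462.0 / 22.7 = 20.35 mol
n/ν for E = 14.36/4 = 3.590
n/ν for D = 20.35/4 = 5.088
Smallest n/ν is E → limiting reagent.
D consumed = (4/4) × 14.36 = 14.36 mol
D remaining = 20.35 − 14.36 = 5.990 mol
mass = 5.990 × 216.89 = 1299 g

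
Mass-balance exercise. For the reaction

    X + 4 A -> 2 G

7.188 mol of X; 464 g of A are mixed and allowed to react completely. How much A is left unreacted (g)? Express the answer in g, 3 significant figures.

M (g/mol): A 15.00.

32.7 g

n(X) = 7.188 mol
n(A) = 464.0 / 15.00 = 30.93 mol
n/ν for X = 7.188/1 = 7.188
n/ν for A = 30.93/4 = 7.733
Smallest n/ν is X → limiting reagent.
A consumed = (4/1) × 7.188 = 28.75 mol
A remaining = 30.93 − 28.75 = 2.180 mol
mass = 2.180 × 15.00 = 32.70 g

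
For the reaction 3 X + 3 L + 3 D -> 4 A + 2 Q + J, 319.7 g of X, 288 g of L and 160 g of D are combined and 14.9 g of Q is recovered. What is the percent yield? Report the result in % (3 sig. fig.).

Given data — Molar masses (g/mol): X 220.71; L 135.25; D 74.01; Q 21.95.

70.3 %

n(X) = 319.7 / 220.71 = 1.449 mol
n(L) = 288.0 / 135.25 = 2.129 mol
n(D) = 160.0 / 74.01 = 2.162 mol
n/ν → X: 0.4830, L: 0.7097, D: 0.7207; X is limiting.
theoretical n(Q) = (2/3) × 1.449 = 0.9660 mol → 21.20 g
% yield = 14.9 / 21.20 × 100 = 70.28 %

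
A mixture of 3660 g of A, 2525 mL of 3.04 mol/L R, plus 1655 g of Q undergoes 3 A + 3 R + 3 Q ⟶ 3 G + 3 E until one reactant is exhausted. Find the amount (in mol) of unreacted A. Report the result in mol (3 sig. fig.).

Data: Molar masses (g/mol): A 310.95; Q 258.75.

n(A) = 3660 / 310.95 = 11.77 mol
n(R) = 3.04 × 2525/1000 = 7.676 mol
n(Q) = 1655 / 258.75 = 6.396 mol
n/ν → A: 3.923, R: 2.559, Q: 2.132; Q is limiting.
A consumed = (3/3) × 6.396 = 6.396 mol
A remaining = 11.77 − 6.396 = 5.374 mol

5.37 mol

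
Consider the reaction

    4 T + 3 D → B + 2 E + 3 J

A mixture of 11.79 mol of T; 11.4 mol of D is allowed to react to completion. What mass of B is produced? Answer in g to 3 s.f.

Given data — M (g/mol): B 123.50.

n(T) = 11.79 mol
n(D) = 11.40 mol
n/ν for T = 11.79/4 = 2.948
n/ν for D = 11.40/3 = 3.800
Smallest n/ν is T → limiting reagent.
n(B) = (1/4) × 11.79 = 2.948 mol
mass = 2.948 × 123.50 = 364.1 g

364 g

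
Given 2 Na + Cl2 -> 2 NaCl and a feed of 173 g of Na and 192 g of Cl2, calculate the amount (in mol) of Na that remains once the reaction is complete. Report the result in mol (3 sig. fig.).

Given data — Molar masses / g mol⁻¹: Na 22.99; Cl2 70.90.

2.11 mol

n(Na) = 173.0 / 22.99 = 7.525 mol
n(Cl2) = 192.0 / 70.90 = 2.708 mol
n/ν → Na: 3.763, Cl2: 2.708; Cl2 is limiting.
Na consumed = (2/1) × 2.708 = 5.416 mol
Na remaining = 7.525 − 5.416 = 2.109 mol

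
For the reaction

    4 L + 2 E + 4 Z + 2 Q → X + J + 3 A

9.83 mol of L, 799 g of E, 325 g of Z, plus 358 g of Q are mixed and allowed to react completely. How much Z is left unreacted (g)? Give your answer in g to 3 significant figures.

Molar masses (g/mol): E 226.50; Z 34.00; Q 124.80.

130 g

n(L) = 9.830 mol
n(E) = 799.0 / 226.50 = 3.528 mol
n(Z) = 325.0 / 34.00 = 9.559 mol
n(Q) = 358.0 / 124.80 = 2.869 mol
n/ν → L: 2.458, E: 1.764, Z: 2.390, Q: 1.435; Q is limiting.
Z consumed = (4/2) × 2.869 = 5.738 mol
Z remaining = 9.559 − 5.738 = 3.821 mol
mass = 3.821 × 34.00 = 129.9 g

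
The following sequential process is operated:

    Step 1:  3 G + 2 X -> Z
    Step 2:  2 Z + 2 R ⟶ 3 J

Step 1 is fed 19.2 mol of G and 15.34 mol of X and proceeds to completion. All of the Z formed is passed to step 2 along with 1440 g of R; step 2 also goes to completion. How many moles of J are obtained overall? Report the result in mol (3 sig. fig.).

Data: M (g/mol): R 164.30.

Step 1:
n(G) = 19.20 mol
n(X) = 15.34 mol
n/ν for G = 19.20/3 = 6.400
n/ν for X = 15.34/2 = 7.670
Smallest n/ν is G → limiting reagent.
n(Z) produced = (1/3) × 19.20 = 6.400 mol
Step 2:
n(Z) available = 6.400 mol
n(R) = 1440 / 164.30 = 8.764 mol
n/ν for Z = 6.400/2 = 3.200
n/ν for R = 8.764/2 = 4.382
Smallest n/ν is Z → limiting reagent.
n(J) = (3/2) × 6.400 = 9.600 mol

9.60 mol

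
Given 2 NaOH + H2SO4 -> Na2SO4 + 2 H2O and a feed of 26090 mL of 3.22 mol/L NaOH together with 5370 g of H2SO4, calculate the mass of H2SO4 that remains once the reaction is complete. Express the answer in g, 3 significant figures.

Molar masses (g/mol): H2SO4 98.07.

1250 g

n(NaOH) = 3.22 × 26090/1000 = 84.01 mol
n(H2SO4) = 5370 / 98.07 = 54.76 mol
n/ν for NaOH = 84.01/2 = 42.01
n/ν for H2SO4 = 54.76/1 = 54.76
Smallest n/ν is NaOH → limiting reagent.
H2SO4 consumed = (1/2) × 84.01 = 42.01 mol
H2SO4 remaining = 54.76 − 42.01 = 12.75 mol
mass = 12.75 × 98.07 = 1250 g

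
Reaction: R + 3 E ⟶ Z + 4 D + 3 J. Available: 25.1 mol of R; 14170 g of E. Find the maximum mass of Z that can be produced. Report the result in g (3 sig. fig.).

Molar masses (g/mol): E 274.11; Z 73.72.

n(R) = 25.10 mol
n(E) = 14170 / 274.11 = 51.69 mol
n/ν for R = 25.10/1 = 25.10
n/ν for E = 51.69/3 = 17.23
Smallest n/ν is E → limiting reagent.
n(Z) = (1/3) × 51.69 = 17.23 mol
mass = 17.23 × 73.72 = 1270 g

1270 g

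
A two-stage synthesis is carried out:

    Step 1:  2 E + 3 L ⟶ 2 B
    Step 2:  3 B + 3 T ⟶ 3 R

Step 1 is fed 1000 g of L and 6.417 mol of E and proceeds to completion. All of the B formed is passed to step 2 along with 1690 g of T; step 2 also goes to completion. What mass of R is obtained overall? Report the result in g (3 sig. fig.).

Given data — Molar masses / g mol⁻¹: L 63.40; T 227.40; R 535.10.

Step 1:
n(L) = 1000 / 63.40 = 15.77 mol
n(E) = 6.417 mol
n/ν for L = 15.77/3 = 5.257
n/ν for E = 6.417/2 = 3.209
Smallest n/ν is E → limiting reagent.
n(B) produced = (2/2) × 6.417 = 6.417 mol
Step 2:
n(B) available = 6.417 mol
n(T) = 1690 / 227.40 = 7.432 mol
n/ν for B = 6.417/3 = 2.139
n/ν for T = 7.432/3 = 2.477
Smallest n/ν is B → limiting reagent.
n(R) = (3/3) × 6.417 = 6.417 mol
mass = 6.417 × 535.10 = 3434 g

3430 g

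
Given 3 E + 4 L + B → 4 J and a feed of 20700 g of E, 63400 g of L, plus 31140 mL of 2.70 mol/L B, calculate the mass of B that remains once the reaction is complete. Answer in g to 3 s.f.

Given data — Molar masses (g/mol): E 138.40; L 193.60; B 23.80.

n(E) = 20700 / 138.40 = 149.6 mol
n(L) = 63400 / 193.60 = 327.5 mol
n(B) = 2.70 × 31140/1000 = 84.08 mol
n/ν for E = 149.6/3 = 49.87
n/ν for L = 327.5/4 = 81.88
n/ν for B = 84.08/1 = 84.08
Smallest n/ν is E → limiting reagent.
B consumed = (1/3) × 149.6 = 49.87 mol
B remaining = 84.08 − 49.87 = 34.21 mol
mass = 34.21 × 23.80 = 814.2 g

814 g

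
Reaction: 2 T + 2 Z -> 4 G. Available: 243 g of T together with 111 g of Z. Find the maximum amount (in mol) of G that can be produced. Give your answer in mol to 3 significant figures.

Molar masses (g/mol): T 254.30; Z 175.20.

n(T) = 243.0 / 254.30 = 0.9556 mol
n(Z) = 111.0 / 175.20 = 0.6336 mol
n/ν for T = 0.9556/2 = 0.4778
n/ν for Z = 0.6336/2 = 0.3168
Smallest n/ν is Z → limiting reagent.
n(G) = (4/2) × 0.6336 = 1.267 mol

1.27 mol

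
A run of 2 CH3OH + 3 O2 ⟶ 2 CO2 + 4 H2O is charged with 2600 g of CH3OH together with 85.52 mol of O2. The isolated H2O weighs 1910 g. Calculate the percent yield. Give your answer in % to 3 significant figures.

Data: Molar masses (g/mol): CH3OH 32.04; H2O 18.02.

n(CH3OH) = 2600 / 32.04 = 81.15 mol
n(O2) = 85.52 mol
n/ν → CH3OH: 40.58, O2: 28.51; O2 is limiting.
theoretical n(H2O) = (4/3) × 85.52 = 114.0 mol → 2054 g
% yield = 1910 / 2054 × 100 = 92.99 %

93.0 %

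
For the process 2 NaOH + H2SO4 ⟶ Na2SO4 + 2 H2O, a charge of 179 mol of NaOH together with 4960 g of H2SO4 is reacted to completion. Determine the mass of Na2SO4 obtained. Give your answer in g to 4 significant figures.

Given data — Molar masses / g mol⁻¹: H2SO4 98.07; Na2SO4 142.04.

n(NaOH) = 179.0 mol
n(H2SO4) = 4960 / 98.07 = 50.58 mol
n/ν → NaOH: 89.50, H2SO4: 50.58; H2SO4 is limiting.
n(Na2SO4) = (1/1) × 50.58 = 50.58 mol
mass = 50.58 × 142.04 = 7184 g

7184 g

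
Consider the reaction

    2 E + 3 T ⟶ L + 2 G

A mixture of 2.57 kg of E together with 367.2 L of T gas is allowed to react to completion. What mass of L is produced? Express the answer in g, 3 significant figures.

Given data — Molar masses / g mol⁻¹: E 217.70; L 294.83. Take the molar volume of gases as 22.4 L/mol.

1610 g

n(E) = 2.570×1000 / 217.70 = 11.81 mol
n(T) = 367.2 / 22.4 = 16.39 mol
n/ν for E = 11.81/2 = 5.905
n/ν for T = 16.39/3 = 5.463
Smallest n/ν is T → limiting reagent.
n(L) = (1/3) × 16.39 = 5.463 mol
mass = 5.463 × 294.83 = 1611 g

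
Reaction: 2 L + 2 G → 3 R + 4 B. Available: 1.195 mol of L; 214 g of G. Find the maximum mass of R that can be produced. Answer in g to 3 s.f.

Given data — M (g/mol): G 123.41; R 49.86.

89.4 g

n(L) = 1.195 mol
n(G) = 214.0 / 123.41 = 1.734 mol
n/ν → L: 0.5975, G: 0.8670; L is limiting.
n(R) = (3/2) × 1.195 = 1.793 mol
mass = 1.793 × 49.86 = 89.40 g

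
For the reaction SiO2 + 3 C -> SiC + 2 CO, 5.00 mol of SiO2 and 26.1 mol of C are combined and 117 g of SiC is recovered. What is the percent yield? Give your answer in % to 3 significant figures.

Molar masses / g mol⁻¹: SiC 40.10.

58.4 %

n(SiO2) = 5.000 mol
n(C) = 26.10 mol
n/ν → SiO2: 5.000, C: 8.700; SiO2 is limiting.
theoretical n(SiC) = (1/1) × 5.000 = 5.000 mol → 200.5 g
% yield = 117 / 200.5 × 100 = 58.35 %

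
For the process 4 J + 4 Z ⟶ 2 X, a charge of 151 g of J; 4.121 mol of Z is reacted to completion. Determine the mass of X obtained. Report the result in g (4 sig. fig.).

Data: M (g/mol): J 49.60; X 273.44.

416.2 g

n(J) = 151.0 / 49.60 = 3.044 mol
n(Z) = 4.121 mol
n/ν for J = 3.044/4 = 0.7610
n/ν for Z = 4.121/4 = 1.030
Smallest n/ν is J → limiting reagent.
n(X) = (2/4) × 3.044 = 1.522 mol
mass = 1.522 × 273.44 = 416.2 g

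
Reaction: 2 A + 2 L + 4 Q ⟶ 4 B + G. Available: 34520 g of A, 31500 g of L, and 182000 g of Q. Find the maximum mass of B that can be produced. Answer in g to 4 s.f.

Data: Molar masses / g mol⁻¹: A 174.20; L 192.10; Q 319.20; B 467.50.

n(A) = 34520 / 174.20 = 198.2 mol
n(L) = 31500 / 192.10 = 164.0 mol
n(Q) = 182000 / 319.20 = 570.2 mol
n/ν → A: 99.10, L: 82.00, Q: 142.6; L is limiting.
n(B) = (4/2) × 164.0 = 328.0 mol
mass = 328.0 × 467.50 = 153300 g

153300 g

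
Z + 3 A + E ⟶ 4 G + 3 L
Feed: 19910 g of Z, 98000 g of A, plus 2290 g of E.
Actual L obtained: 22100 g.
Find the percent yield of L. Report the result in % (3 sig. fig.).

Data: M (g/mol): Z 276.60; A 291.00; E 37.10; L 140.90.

84.7 %

n(Z) = 19910 / 276.60 = 71.98 mol
n(A) = 98000 / 291.00 = 336.8 mol
n(E) = 2290 / 37.10 = 61.73 mol
n/ν for Z = 71.98/1 = 71.98
n/ν for A = 336.8/3 = 112.3
n/ν for E = 61.73/1 = 61.73
Smallest n/ν is E → limiting reagent.
theoretical n(L) = (3/1) × 61.73 = 185.2 mol → 26090 g
% yield = 22100 / 26090 × 100 = 84.71 %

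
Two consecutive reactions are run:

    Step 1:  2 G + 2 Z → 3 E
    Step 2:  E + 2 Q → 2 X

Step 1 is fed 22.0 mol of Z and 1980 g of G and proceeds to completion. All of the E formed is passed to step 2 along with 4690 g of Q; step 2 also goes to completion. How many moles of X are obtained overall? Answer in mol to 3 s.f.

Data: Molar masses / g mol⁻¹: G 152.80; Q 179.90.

Step 1:
n(Z) = 22.00 mol
n(G) = 1980 / 152.80 = 12.96 mol
n/ν → Z: 11.00, G: 6.480; G is limiting.
n(E) produced = (3/2) × 12.96 = 19.44 mol
Step 2:
n(E) available = 19.44 mol
n(Q) = 4690 / 179.90 = 26.07 mol
n/ν → E: 19.44, Q: 13.04; Q is limiting.
n(X) = (2/2) × 26.07 = 26.07 mol

26.1 mol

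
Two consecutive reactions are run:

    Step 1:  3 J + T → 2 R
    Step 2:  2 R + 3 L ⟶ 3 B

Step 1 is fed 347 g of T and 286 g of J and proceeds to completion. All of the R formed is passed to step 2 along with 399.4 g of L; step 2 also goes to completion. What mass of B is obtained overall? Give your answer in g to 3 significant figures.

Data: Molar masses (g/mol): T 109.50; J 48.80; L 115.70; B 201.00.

Step 1:
n(T) = 347.0 / 109.50 = 3.169 mol
n(J) = 286.0 / 48.80 = 5.861 mol
n/ν → T: 3.169, J: 1.954; J is limiting.
n(R) produced = (2/3) × 5.861 = 3.907 mol
Step 2:
n(R) available = 3.907 mol
n(L) = 399.4 / 115.70 = 3.452 mol
n/ν → R: 1.954, L: 1.151; L is limiting.
n(B) = (3/3) × 3.452 = 3.452 mol
mass = 3.452 × 201.00 = 693.9 g

694 g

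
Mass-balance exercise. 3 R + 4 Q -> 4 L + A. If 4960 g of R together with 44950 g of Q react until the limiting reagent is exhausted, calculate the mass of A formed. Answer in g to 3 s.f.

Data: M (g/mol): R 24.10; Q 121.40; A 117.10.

8030 g

n(R) = 4960 / 24.10 = 205.8 mol
n(Q) = 44950 / 121.40 = 370.3 mol
n/ν → R: 68.60, Q: 92.58; R is limiting.
n(A) = (1/3) × 205.8 = 68.60 mol
mass = 68.60 × 117.10 = 8033 g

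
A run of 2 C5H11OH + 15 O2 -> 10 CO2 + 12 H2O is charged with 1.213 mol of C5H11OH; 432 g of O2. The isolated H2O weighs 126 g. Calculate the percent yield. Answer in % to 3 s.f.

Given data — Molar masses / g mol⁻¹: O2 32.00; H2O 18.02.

n(C5H11OH) = 1.213 mol
n(O2) = 432.0 / 32.00 = 13.50 mol
n/ν → C5H11OH: 0.6065, O2: 0.9000; C5H11OH is limiting.
theoretical n(H2O) = (12/2) × 1.213 = 7.278 mol → 131.1 g
% yield = 126 / 131.1 × 100 = 96.11 %

96.1 %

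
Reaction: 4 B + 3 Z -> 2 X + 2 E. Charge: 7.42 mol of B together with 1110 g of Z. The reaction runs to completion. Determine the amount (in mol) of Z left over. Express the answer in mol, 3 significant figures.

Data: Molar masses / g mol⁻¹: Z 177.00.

0.706 mol

n(B) = 7.420 mol
n(Z) = 1110 / 177.00 = 6.271 mol
n/ν for B = 7.420/4 = 1.855
n/ν for Z = 6.271/3 = 2.090
Smallest n/ν is B → limiting reagent.
Z consumed = (3/4) × 7.420 = 5.565 mol
Z remaining = 6.271 − 5.565 = 0.7060 mol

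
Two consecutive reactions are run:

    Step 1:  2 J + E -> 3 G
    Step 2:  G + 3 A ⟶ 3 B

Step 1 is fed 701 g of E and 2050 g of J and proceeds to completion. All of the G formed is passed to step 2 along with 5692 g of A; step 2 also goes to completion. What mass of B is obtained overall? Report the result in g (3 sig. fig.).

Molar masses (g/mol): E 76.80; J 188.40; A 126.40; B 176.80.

Step 1:
n(E) = 701.0 / 76.80 = 9.128 mol
n(J) = 2050 / 188.40 = 10.88 mol
n/ν → E: 9.128, J: 5.440; J is limiting.
n(G) produced = (3/2) × 10.88 = 16.32 mol
Step 2:
n(G) available = 16.32 mol
n(A) = 5692 / 126.40 = 45.03 mol
n/ν → G: 16.32, A: 15.01; A is limiting.
n(B) = (3/3) × 45.03 = 45.03 mol
mass = 45.03 × 176.80 = 7961 g

7960 g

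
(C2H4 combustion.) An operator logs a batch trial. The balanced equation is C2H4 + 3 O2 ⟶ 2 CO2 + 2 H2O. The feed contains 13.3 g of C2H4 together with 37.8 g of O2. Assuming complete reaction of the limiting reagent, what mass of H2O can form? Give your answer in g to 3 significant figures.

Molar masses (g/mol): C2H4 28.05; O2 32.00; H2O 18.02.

n(C2H4) = 13.30 / 28.05 = 0.4742 mol
n(O2) = 37.80 / 32.00 = 1.181 mol
n/ν for C2H4 = 0.4742/1 = 0.4742
n/ν for O2 = 1.181/3 = 0.3937
Smallest n/ν is O2 → limiting reagent.
n(H2O) = (2/3) × 1.181 = 0.7873 mol
mass = 0.7873 × 18.02 = 14.19 g

14.2 g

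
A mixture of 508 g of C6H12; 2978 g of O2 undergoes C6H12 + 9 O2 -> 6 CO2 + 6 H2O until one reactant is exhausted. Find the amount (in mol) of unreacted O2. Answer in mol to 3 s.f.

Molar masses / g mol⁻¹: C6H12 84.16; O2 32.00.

38.7 mol

n(C6H12) = 508.0 / 84.16 = 6.036 mol
n(O2) = 2978 / 32.00 = 93.06 mol
n/ν for C6H12 = 6.036/1 = 6.036
n/ν for O2 = 93.06/9 = 10.34
Smallest n/ν is C6H12 → limiting reagent.
O2 consumed = (9/1) × 6.036 = 54.32 mol
O2 remaining = 93.06 − 54.32 = 38.74 mol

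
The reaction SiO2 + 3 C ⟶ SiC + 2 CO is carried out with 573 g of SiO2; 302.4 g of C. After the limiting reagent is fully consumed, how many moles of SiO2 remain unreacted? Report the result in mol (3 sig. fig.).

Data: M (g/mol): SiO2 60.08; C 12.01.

1.14 mol

n(SiO2) = 573.0 / 60.08 = 9.537 mol
n(C) = 302.4 / 12.01 = 25.18 mol
n/ν for SiO2 = 9.537/1 = 9.537
n/ν for C = 25.18/3 = 8.393
Smallest n/ν is C → limiting reagent.
SiO2 consumed = (1/3) × 25.18 = 8.393 mol
SiO2 remaining = 9.537 − 8.393 = 1.144 mol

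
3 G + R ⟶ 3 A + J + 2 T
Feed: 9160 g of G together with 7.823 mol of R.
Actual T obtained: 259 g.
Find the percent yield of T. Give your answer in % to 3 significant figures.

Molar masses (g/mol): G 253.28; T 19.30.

85.8 %

n(G) = 9160 / 253.28 = 36.17 mol
n(R) = 7.823 mol
n/ν for G = 36.17/3 = 12.06
n/ν for R = 7.823/1 = 7.823
Smallest n/ν is R → limiting reagent.
theoretical n(T) = (2/1) × 7.823 = 15.65 mol → 302.0 g
% yield = 259 / 302.0 × 100 = 85.76 %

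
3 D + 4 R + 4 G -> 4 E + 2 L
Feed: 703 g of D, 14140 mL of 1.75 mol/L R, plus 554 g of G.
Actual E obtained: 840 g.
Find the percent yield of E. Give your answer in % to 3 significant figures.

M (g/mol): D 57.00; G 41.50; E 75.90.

82.9 %

n(D) = 703.0 / 57.00 = 12.33 mol
n(R) = 1.75 × 14140/1000 = 24.75 mol
n(G) = 554.0 / 41.50 = 13.35 mol
n/ν → D: 4.110, R: 6.188, G: 3.338; G is limiting.
theoretical n(E) = (4/4) × 13.35 = 13.35 mol → 1013 g
% yield = 840 / 1013 × 100 = 82.92 %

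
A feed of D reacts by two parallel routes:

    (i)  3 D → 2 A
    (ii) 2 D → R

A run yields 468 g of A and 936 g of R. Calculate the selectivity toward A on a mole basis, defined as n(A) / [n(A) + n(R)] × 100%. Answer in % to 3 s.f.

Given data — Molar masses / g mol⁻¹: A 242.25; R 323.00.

n(A) = 468 / 242.25 = 1.932 mol
n(R) = 936 / 323.00 = 2.898 mol
selectivity = 1.932/(1.932+2.898) × 100 = 40.00 %

40.0 %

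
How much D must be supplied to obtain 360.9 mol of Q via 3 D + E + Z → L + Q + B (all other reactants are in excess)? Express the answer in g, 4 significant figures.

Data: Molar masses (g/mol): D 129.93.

140700 g

n(Q) = 360.9 mol
n(D) = (3/1) × 360.9 = 1083 mol
mass = 1083 × 129.93 = 140700 g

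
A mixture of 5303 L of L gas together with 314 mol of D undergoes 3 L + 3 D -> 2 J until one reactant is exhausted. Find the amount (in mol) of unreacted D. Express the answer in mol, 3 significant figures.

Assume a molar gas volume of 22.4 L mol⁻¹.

n(L) = 5303 / 22.4 = 236.7 mol
n(D) = 314.0 mol
n/ν → L: 78.90, D: 104.7; L is limiting.
D consumed = (3/3) × 236.7 = 236.7 mol
D remaining = 314.0 − 236.7 = 77.30 mol

77.3 mol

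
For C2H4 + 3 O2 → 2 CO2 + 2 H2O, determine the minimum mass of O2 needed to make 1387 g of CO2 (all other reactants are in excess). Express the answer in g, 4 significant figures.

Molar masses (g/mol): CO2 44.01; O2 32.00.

n(CO2) = 1387 / 44.01 = 31.52 mol
n(O2) = (3/2) × 31.52 = 47.28 mol
mass = 47.28 × 32.00 = 1513 g

1513 g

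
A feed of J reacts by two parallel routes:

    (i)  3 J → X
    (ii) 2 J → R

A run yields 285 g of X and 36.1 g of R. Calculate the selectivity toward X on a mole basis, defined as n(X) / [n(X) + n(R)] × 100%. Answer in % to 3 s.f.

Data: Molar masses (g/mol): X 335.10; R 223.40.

n(X) = 285 / 335.10 = 0.8505 mol
n(R) = 36.1 / 223.40 = 0.1616 mol
selectivity = 0.8505/(0.8505+0.1616) × 100 = 84.03 %

84.0 %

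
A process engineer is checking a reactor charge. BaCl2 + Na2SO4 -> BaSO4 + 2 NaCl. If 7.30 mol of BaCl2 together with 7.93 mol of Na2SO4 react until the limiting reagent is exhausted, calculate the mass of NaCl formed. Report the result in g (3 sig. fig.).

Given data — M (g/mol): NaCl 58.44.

n(BaCl2) = 7.300 mol
n(Na2SO4) = 7.930 mol
n/ν → BaCl2: 7.300, Na2SO4: 7.930; BaCl2 is limiting.
n(NaCl) = (2/1) × 7.300 = 14.60 mol
mass = 14.60 × 58.44 = 853.2 g

853 g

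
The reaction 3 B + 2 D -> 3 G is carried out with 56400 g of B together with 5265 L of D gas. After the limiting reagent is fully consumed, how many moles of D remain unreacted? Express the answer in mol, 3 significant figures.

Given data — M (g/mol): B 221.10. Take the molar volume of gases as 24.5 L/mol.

44.8 mol

n(B) = 56400 / 221.10 = 255.1 mol
n(D) = 5265 / 24.5 = 214.9 mol
n/ν for B = 255.1/3 = 85.03
n/ν for D = 214.9/2 = 107.5
Smallest n/ν is B → limiting reagent.
D consumed = (2/3) × 255.1 = 170.1 mol
D remaining = 214.9 − 170.1 = 44.80 mol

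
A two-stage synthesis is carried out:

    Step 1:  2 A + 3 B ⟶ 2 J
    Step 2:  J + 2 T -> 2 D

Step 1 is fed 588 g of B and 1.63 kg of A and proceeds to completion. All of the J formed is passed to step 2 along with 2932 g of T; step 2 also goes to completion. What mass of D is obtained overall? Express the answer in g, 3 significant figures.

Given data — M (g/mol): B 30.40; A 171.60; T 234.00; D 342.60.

Step 1:
n(B) = 588.0 / 30.40 = 19.34 mol
n(A) = 1.630×1000 / 171.60 = 9.499 mol
n/ν → B: 6.447, A: 4.750; A is limiting.
n(J) produced = (2/2) × 9.499 = 9.499 mol
Step 2:
n(J) available = 9.499 mol
n(T) = 2932 / 234.00 = 12.53 mol
n/ν → J: 9.499, T: 6.265; T is limiting.
n(D) = (2/2) × 12.53 = 12.53 mol
mass = 12.53 × 342.60 = 4293 g

4290 g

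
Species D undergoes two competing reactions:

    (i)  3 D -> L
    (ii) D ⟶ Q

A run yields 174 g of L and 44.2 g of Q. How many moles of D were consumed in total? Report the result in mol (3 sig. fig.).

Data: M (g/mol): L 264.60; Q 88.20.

2.47 mol

n(L) = 174 / 264.60 = 0.6576 mol
n(Q) = 44.2 / 88.20 = 0.5011 mol
n(D) via (i) = (3/1)×0.6576 = 1.973 mol
n(D) via (ii) = (1/1)×0.5011 = 0.5011 mol
total n(D) = 1.973 + 0.5011 = 2.474 mol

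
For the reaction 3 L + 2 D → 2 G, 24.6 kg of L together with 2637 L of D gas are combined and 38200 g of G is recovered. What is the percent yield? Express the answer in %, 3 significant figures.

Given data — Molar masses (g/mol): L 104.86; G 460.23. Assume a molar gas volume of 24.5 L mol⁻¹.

77.1 %

n(L) = 24.60×1000 / 104.86 = 234.6 mol
n(D) = 2637 / 24.5 = 107.6 mol
n/ν → L: 78.20, D: 53.80; D is limiting.
theoretical n(G) = (2/2) × 107.6 = 107.6 mol → 49520 g
% yield = 38200 / 49520 × 100 = 77.14 %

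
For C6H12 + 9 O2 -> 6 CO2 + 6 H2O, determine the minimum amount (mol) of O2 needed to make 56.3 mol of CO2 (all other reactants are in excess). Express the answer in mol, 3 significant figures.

84.5 mol

n(CO2) = 56.30 mol
n(O2) = (9/6) × 56.30 = 84.45 mol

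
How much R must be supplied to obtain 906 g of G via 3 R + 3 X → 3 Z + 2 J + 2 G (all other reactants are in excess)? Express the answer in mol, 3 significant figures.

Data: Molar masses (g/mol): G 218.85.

6.21 mol

n(G) = 906 / 218.85 = 4.140 mol
n(R) = (3/2) × 4.140 = 6.210 mol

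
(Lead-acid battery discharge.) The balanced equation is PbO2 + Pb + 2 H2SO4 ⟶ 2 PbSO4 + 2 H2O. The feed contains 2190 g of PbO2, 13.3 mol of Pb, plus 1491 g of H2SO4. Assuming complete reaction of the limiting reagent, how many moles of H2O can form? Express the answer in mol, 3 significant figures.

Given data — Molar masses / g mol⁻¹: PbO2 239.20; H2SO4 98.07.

n(PbO2) = 2190 / 239.20 = 9.156 mol
n(Pb) = 13.30 mol
n(H2SO4) = 1491 / 98.07 = 15.20 mol
n/ν for PbO2 = 9.156/1 = 9.156
n/ν for Pb = 13.30/1 = 13.30
n/ν for H2SO4 = 15.20/2 = 7.600
Smallest n/ν is H2SO4 → limiting reagent.
n(H2O) = (2/2) × 15.20 = 15.20 mol

15.2 mol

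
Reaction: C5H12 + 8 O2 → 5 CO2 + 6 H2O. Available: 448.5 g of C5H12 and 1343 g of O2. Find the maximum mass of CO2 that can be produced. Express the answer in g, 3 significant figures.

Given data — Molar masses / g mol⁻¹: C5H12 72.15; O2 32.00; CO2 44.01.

1150 g

n(C5H12) = 448.5 / 72.15 = 6.216 mol
n(O2) = 1343 / 32.00 = 41.97 mol
n/ν → C5H12: 6.216, O2: 5.246; O2 is limiting.
n(CO2) = (5/8) × 41.97 = 26.23 mol
mass = 26.23 × 44.01 = 1154 g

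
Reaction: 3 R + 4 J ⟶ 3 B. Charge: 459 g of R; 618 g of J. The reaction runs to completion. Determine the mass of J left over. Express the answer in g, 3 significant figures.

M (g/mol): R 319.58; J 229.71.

n(R) = 459.0 / 319.58 = 1.436 mol
n(J) = 618.0 / 229.71 = 2.690 mol
n/ν for R = 1.436/3 = 0.4787
n/ν for J = 2.690/4 = 0.6725
Smallest n/ν is R → limiting reagent.
J consumed = (4/3) × 1.436 = 1.915 mol
J remaining = 2.690 − 1.915 = 0.7750 mol
mass = 0.7750 × 229.71 = 178.0 g

178 g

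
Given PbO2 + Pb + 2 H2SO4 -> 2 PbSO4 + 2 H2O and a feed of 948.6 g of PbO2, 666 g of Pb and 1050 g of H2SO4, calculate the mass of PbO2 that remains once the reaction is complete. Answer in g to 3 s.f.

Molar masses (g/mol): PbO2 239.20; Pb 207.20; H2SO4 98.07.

n(PbO2) = 948.6 / 239.20 = 3.966 mol
n(Pb) = 666.0 / 207.20 = 3.214 mol
n(H2SO4) = 1050 / 98.07 = 10.71 mol
n/ν for PbO2 = 3.966/1 = 3.966
n/ν for Pb = 3.214/1 = 3.214
n/ν for H2SO4 = 10.71/2 = 5.355
Smallest n/ν is Pb → limiting reagent.
PbO2 consumed = (1/1) × 3.214 = 3.214 mol
PbO2 remaining = 3.966 − 3.214 = 0.7520 mol
mass = 0.7520 × 239.20 = 179.9 g

180 g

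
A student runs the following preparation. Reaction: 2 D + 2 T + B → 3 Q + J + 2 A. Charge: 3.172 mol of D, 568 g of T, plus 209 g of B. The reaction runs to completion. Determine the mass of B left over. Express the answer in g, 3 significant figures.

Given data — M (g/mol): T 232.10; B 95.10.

92.6 g

n(D) = 3.172 mol
n(T) = 568.0 / 232.10 = 2.447 mol
n(B) = 209.0 / 95.10 = 2.198 mol
n/ν for D = 3.172/2 = 1.586
n/ν for T = 2.447/2 = 1.224
n/ν for B = 2.198/1 = 2.198
Smallest n/ν is T → limiting reagent.
B consumed = (1/2) × 2.447 = 1.224 mol
B remaining = 2.198 − 1.224 = 0.9740 mol
mass = 0.9740 × 95.10 = 92.63 g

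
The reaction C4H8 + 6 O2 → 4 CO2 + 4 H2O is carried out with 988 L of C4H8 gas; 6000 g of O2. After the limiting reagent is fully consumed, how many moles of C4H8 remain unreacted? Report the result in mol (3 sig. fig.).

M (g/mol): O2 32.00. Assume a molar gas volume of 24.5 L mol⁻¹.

n(C4H8) = 988.0 / 24.5 = 40.33 mol
n(O2) = 6000 / 32.00 = 187.5 mol
n/ν for C4H8 = 40.33/1 = 40.33
n/ν for O2 = 187.5/6 = 31.25
Smallest n/ν is O2 → limiting reagent.
C4H8 consumed = (1/6) × 187.5 = 31.25 mol
C4H8 remaining = 40.33 − 31.25 = 9.080 mol

9.08 mol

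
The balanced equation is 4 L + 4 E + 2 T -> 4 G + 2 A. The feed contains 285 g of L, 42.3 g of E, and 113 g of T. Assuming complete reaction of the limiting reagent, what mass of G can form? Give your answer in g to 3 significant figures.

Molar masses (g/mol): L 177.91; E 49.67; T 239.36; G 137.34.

n(L) = 285.0 / 177.91 = 1.602 mol
n(E) = 42.30 / 49.67 = 0.8516 mol
n(T) = 113.0 / 239.36 = 0.4721 mol
n/ν for L = 1.602/4 = 0.4005
n/ν for E = 0.8516/4 = 0.2129
n/ν for T = 0.4721/2 = 0.2361
Smallest n/ν is E → limiting reagent.
n(G) = (4/4) × 0.8516 = 0.8516 mol
mass = 0.8516 × 137.34 = 117.0 g

117 g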